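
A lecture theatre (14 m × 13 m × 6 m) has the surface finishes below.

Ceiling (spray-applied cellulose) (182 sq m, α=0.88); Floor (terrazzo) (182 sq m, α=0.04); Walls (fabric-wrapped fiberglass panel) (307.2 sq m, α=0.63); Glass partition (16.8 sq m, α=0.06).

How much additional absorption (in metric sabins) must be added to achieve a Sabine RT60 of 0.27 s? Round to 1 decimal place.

289.2 sabins

A₁ = Σ Sᵢαᵢ = 182*0.88 + 182*0.04 + 307.2*0.63 + 16.8*0.06 = 361.984 sabins.
For T = 0.27 s, need A₂ = 0.161·V/T = 0.161·1092/0.27 = 651.156 sabins.
ΔA = A₂ − A₁ = 651.156 − 361.984 = 289.2 sabins.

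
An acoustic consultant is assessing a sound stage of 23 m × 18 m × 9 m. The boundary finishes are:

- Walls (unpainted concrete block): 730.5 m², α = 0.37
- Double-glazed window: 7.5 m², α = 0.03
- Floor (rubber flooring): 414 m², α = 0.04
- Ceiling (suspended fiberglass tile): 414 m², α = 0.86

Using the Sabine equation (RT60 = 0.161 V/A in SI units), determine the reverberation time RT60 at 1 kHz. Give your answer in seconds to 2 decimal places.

Total absorption A = 730.5·0.37 + 7.5·0.03 + 414·0.04 + 414·0.86
  = 270.285 + 0.225 + 16.560 + 356.040 = 643.110 m² sabins.
Room volume: 3726 m³.
T = 0.161 V/A = 0.161·3726/643.110 = 0.93 s.

0.93 s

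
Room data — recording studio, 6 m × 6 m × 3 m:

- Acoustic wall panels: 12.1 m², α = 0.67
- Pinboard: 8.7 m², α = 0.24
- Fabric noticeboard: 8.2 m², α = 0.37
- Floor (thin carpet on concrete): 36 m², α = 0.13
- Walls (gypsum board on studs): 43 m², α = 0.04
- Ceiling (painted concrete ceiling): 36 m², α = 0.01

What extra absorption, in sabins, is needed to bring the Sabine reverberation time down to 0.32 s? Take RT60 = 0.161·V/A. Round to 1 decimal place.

34.3 sabins

Equivalent absorption area: A₁ = 12.1*0.67 + 8.7*0.24 + 8.2*0.37 + 36*0.13 + 43*0.04 + 36*0.01 = 19.989 m².
Target A₂ = 0.161·108/0.32 = 54.338 sabins (V = 108 m³).
ΔA = A₂ − A₁ = 54.338 − 19.989 = 34.3 sabins.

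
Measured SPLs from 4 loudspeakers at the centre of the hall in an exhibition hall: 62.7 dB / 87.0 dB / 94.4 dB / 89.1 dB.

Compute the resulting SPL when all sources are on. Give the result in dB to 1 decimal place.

Σ 10^(Lᵢ/10) = 4.07e+09.
Back to dB: 10·log₁₀ Σ = 96.1 dB.

96.1 dB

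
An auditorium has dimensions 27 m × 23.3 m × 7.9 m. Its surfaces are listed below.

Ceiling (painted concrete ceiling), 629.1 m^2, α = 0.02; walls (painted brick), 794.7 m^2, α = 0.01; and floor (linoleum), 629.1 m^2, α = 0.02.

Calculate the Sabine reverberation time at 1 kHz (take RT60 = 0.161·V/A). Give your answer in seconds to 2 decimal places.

24.17 seconds

Total absorption A = 629.1·0.02 + 794.7·0.01 + 629.1·0.02
  = 12.582 + 7.947 + 12.582 = 33.111 m^2 sabins.
V = 27·23.3·7.9 = 4969.89 m³.
Sabine: RT60 = 0.161 × 4969.89 / 33.111 = 24.17 s.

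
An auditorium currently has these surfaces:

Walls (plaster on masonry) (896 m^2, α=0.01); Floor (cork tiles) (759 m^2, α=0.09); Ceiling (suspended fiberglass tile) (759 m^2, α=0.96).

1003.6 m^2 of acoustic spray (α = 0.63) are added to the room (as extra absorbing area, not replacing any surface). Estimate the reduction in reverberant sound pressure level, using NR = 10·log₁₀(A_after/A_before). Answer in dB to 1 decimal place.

2.5 dB

Summing Sᵢαᵢ: 8.960 + 68.310 + 728.640 → A_before = 805.910 sabins.
Added absorption = 1003.6 × 0.63 = 632.268 sabins.
A_after = 805.910 + 632.268 = 1438.178 sabins.
NR = 10·log₁₀(1438.178/805.910) = 2.5 dB.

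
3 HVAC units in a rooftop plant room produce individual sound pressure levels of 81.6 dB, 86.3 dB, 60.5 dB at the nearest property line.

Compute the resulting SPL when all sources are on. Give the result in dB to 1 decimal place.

87.6 dB

Sum in the linear (power) domain: Σ 10^(Lᵢ/10) = 10^(81.6/10) + 10^(86.3/10) + 10^(60.5/10) = 5.722e+08.
L_total = 10·log₁₀(5.722e+08) = 87.6 dB.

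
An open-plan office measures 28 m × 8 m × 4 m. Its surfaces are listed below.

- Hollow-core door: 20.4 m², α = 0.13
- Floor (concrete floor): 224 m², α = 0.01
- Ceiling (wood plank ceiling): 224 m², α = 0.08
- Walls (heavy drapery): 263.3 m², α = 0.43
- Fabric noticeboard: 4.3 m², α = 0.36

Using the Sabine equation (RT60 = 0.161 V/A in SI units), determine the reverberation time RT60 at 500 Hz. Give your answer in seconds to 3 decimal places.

1.049 s

A = Σ Sᵢαᵢ = 20.4·0.13 + 224·0.01 + 224·0.08 + 263.3·0.43 + 4.3·0.36 = 137.579 sabins.
V = 28·8·4 = 896 m³.
RT60 = 0.161 · V / A = 0.161 × 896 / 137.579 = 1.049 s.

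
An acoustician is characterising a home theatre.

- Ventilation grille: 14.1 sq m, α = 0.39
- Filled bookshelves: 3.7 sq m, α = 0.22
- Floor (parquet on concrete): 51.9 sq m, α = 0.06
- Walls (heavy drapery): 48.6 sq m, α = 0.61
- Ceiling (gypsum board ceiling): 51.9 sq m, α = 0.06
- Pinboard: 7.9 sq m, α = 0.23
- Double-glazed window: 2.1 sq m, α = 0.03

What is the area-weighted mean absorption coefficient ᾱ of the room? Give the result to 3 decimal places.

Total surface area S = 180.2 sq m.
Weighted sum Σ Sα = 44.067.
ᾱ = A/S = 0.245.

0.245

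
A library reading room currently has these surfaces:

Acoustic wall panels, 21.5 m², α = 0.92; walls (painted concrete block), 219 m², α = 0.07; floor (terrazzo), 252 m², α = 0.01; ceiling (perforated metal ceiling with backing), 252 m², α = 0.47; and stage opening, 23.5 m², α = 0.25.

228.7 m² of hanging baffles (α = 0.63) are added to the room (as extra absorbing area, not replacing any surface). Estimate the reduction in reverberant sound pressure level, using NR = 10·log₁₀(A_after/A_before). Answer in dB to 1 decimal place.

Summing Sᵢαᵢ: 19.780 + 15.330 + 2.520 + 118.440 + 5.875 → A_before = 161.945 sabins.
Added absorption = 228.7 × 0.63 = 144.081 sabins.
New total A_after = 306.026 sabins.
NR = 10·log₁₀(306.026/161.945) = 2.8 dB.

2.8 dB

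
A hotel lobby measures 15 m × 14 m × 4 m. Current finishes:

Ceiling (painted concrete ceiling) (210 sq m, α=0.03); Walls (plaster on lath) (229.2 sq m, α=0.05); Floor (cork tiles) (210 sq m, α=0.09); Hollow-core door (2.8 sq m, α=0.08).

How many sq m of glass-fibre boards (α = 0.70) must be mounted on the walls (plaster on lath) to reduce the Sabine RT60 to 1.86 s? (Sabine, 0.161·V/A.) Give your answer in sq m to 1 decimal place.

Summing Sᵢαᵢ: 6.300 + 11.460 + 18.900 + 0.224 → A₁ = 36.884 sabins.
Required A₂ = 0.161·840/1.86 = 72.710 sabins.
Absorption to add: 72.710 − 36.884 = 35.826 sabins.
Net gain per sq m: Δα = 0.70 − 0.05 = 0.65.
Panel area = 35.826 / 0.65 = 55.1 sq m.

55.1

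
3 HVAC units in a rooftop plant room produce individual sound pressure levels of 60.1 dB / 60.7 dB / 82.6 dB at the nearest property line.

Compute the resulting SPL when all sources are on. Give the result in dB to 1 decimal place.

82.7 dB

Sum in the linear (power) domain: Σ 10^(Lᵢ/10) = 10^(60.1/10) + 10^(60.7/10) + 10^(82.6/10) = 1.842e+08.
L_total = 10·log₁₀(1.842e+08) = 82.7 dB.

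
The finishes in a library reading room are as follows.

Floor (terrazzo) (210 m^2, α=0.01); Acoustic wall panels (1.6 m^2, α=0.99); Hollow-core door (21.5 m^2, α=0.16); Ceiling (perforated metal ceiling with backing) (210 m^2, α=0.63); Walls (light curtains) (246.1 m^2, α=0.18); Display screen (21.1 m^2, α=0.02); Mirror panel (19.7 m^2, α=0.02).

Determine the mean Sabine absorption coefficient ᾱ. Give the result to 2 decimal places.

0.25

S = Σ Sᵢ = 210 + 1.6 + 21.5 + 210 + 246.1 + 21.1 + 19.7 = 730.0 m^2.
A = 210*0.01 + 1.6*0.99 + 21.5*0.16 + 210*0.63 + 246.1*0.18 + 21.1*0.02 + 19.7*0.02 = 184.538 sabins.
ᾱ = 184.538 / 730.0 = 0.25.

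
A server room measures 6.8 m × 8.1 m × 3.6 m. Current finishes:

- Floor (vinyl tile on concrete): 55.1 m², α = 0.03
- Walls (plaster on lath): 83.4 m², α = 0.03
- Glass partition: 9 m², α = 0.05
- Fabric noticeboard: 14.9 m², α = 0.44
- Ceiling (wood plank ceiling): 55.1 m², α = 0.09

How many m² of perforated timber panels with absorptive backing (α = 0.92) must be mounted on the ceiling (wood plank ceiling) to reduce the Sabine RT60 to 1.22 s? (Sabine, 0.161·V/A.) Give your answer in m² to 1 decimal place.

12.1

Equivalent absorption area: A₁ = 55.1×0.03 + 83.4×0.03 + 9×0.05 + 14.9×0.44 + 55.1×0.09 = 16.120 m².
Required A₂ = 0.161·198.288/1.22 = 26.168 sabins.
ΔA needed = 26.168 − 16.120 = 10.048 sabins.
Net gain per m²: Δα = 0.92 − 0.09 = 0.83.
Area = ΔA/Δα = 10.048/0.83 = 12.1 m².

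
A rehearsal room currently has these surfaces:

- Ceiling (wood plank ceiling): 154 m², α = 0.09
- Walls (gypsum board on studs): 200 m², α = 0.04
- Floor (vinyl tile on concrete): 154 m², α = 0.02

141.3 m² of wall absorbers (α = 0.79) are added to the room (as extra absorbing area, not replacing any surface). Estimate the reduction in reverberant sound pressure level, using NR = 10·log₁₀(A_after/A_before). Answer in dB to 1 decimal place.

A_before = Σ Sᵢαᵢ = 154×0.09 + 200×0.04 + 154×0.02 = 24.940 sabins.
Treatment contributes 141.3·0.79 = 111.627 sabins.
A_after = 24.940 + 111.627 = 136.567 sabins.
NR = 10·log₁₀(136.567/24.940) = 7.4 dB.

7.4 dB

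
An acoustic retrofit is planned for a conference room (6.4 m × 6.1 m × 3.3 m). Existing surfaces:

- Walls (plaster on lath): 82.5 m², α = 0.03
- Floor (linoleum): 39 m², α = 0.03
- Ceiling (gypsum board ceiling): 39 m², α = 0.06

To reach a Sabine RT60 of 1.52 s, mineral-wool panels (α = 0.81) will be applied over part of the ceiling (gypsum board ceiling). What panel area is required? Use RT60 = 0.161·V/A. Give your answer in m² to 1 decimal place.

Equivalent absorption area: A₁ = 82.5·0.03 + 39·0.03 + 39·0.06 = 5.985 m².
V = 128.832 m³. Target absorption A₂ = 0.161 × 128.832 / 1.52 = 13.646 sabins.
Absorption to add: 13.646 − 5.985 = 7.661 sabins.
Each m² of panel replacing the ceiling (gypsum board ceiling) adds (0.81 − 0.06) = 0.75 sabins.
Panel area = 7.661 / 0.75 = 10.2 m².

10.2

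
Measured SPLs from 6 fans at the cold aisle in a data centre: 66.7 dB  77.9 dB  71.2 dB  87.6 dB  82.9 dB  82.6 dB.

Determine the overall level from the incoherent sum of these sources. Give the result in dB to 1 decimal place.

90.1 dB

Σ 10^(Lᵢ/10) = 1.032e+09.
Combined level = 10 log₁₀(1.032e+09) = 90.1 dB.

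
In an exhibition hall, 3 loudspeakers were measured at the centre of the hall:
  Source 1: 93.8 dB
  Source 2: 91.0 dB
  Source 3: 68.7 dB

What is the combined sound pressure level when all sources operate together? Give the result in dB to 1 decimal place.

Sum in the linear (power) domain: Σ 10^(Lᵢ/10) = 10^(93.8/10) + 10^(91.0/10) + 10^(68.7/10) = 3.665e+09.
Combined level = 10 log₁₀(3.665e+09) = 95.6 dB.

95.6 dB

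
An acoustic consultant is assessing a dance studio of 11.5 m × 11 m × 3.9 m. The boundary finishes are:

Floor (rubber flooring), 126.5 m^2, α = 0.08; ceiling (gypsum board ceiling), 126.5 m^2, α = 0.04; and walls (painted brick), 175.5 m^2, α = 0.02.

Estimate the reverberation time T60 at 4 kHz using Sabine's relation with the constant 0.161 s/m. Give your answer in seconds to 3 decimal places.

Total absorption A = 126.5*0.08 + 126.5*0.04 + 175.5*0.02
  = 10.120 + 5.060 + 3.510 = 18.690 m^2 sabins.
V = 11.5·11·3.9 = 493.35 m³.
RT60 = 0.161 · V / A = 0.161 × 493.35 / 18.690 = 4.250 s.

4.250 sec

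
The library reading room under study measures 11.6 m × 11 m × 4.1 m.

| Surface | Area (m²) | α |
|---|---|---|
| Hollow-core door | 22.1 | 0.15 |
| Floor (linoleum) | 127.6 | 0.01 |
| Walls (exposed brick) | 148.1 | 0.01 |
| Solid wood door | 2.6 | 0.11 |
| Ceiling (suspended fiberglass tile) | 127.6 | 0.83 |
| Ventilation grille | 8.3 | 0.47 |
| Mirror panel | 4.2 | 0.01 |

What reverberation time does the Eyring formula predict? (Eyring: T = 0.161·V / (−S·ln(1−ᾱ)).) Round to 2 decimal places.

0.62 sec

Total surface area S = 22.1 + 127.6 + 148.1 + 2.6 + 127.6 + 8.3 + 4.2 = 440.5 m².
Σ(Sᵢαᵢ) = 22.1·0.15 + 127.6·0.01 + 148.1·0.01 + 2.6·0.11 + 127.6·0.83 + 8.3·0.47 + 4.2·0.01 = 116.209.
ᾱ = 116.209 / 440.5 = 0.2638.
−S·ln(1−ᾱ) = −440.5 × ln(1 − 0.2638) = 134.905.
V = 11.6 × 11 × 4.1 = 523.16 m³.
RT60 = 0.161 × 523.16 / 134.905 = 0.62 s.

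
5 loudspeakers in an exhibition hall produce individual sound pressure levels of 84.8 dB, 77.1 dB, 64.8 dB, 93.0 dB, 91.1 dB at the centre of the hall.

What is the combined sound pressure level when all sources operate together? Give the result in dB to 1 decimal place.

Sum in the linear (power) domain: Σ 10^(Lᵢ/10) = 10^(84.8/10) + 10^(77.1/10) + 10^(64.8/10) + 10^(93.0/10) + 10^(91.1/10) = 3.64e+09.
L_total = 10·log₁₀(3.64e+09) = 95.6 dB.

95.6 dB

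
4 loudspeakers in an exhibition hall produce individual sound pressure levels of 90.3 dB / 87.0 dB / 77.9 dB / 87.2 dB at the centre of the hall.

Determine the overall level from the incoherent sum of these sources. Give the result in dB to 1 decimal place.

93.3 dB

Σ 10^(Lᵢ/10) = 2.159e+09.
Back to dB: 10·log₁₀ Σ = 93.3 dB.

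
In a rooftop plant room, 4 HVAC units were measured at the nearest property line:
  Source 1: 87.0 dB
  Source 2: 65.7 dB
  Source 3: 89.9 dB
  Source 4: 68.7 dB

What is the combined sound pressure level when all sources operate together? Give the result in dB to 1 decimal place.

91.7 dB

Σ 10^(Lᵢ/10) = 1.49e+09.
Back to dB: 10·log₁₀ Σ = 91.7 dB.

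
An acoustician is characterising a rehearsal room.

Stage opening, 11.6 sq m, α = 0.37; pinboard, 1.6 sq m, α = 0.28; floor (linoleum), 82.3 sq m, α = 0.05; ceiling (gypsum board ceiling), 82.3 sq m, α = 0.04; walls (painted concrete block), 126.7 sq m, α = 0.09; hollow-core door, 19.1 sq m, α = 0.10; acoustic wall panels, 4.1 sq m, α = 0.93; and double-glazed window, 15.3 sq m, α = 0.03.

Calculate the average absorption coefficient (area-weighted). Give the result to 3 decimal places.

0.087

S = Σ Sᵢ = 11.6 + 1.6 + 82.3 + 82.3 + 126.7 + 19.1 + 4.1 + 15.3 = 343.0 sq m.
Weighted sum Σ Sα = 29.732.
ᾱ = A/S = 0.087.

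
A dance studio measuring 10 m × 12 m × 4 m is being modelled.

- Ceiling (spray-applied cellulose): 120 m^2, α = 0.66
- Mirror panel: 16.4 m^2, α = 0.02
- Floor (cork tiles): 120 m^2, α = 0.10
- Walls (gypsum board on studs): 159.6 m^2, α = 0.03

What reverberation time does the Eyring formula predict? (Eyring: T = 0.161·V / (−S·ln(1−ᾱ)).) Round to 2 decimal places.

0.71 s

S = Σ Sᵢ = 416.0 m^2.
Σ(Sᵢαᵢ) = 120×0.66 + 16.4×0.02 + 120×0.10 + 159.6×0.03 = 96.316.
ᾱ = 96.316 / 416.0 = 0.2315.
Eyring denominator: −S ln(1−ᾱ) = 109.539.
V = 10 × 12 × 4 = 480 m³.
T = 0.161·V/[−S·ln(1−ᾱ)] = 0.161·480/109.539 = 0.71 s.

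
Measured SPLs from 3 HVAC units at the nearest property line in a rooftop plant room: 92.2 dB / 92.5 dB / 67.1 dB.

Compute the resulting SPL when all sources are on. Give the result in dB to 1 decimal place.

95.4 dB

Sum in the linear (power) domain: Σ 10^(Lᵢ/10) = 10^(92.2/10) + 10^(92.5/10) + 10^(67.1/10) = 3.443e+09.
Combined level = 10 log₁₀(3.443e+09) = 95.4 dB.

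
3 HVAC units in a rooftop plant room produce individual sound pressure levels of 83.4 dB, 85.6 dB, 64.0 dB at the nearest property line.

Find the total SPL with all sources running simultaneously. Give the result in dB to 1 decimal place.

87.7 dB

Σ 10^(Lᵢ/10) = 5.844e+08.
Combined level = 10 log₁₀(5.844e+08) = 87.7 dB.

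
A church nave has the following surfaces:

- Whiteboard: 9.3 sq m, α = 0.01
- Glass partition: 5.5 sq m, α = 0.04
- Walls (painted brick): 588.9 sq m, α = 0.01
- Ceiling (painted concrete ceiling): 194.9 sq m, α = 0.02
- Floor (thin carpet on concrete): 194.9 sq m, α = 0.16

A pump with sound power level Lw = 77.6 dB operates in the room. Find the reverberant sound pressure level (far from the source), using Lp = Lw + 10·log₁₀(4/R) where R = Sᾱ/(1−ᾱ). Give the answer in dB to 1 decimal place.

Σ(Sᵢαᵢ) = 9.3·0.01 + 5.5·0.04 + 588.9·0.01 + 194.9·0.02 + 194.9·0.16 = 41.284; total area S = 993.5 sq m.
ᾱ = 41.284/993.5 = 0.0416; R = Sᾱ/(1−ᾱ) = 41.284/(1−0.0416) = 43.076 sq m.
Lp = Lw + 10 log₁₀(4/R) = 77.6 -10.32 = 67.3 dB.

67.3 dB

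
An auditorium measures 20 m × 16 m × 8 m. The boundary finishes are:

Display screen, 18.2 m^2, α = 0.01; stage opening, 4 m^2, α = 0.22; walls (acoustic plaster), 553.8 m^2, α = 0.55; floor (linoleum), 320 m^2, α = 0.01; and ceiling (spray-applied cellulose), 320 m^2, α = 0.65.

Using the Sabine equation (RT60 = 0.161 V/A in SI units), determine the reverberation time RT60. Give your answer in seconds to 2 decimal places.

Summing Sᵢαᵢ: 0.182 + 0.880 + 304.590 + 3.200 + 208.000 → A = 516.852 sabins.
V = 20·16·8 = 2560 m³.
T = 0.161 V/A = 0.161·2560/516.852 = 0.80 s.

0.80 s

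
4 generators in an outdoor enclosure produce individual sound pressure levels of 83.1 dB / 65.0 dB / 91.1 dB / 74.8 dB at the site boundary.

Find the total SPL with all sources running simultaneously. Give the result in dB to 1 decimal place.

91.8 dB

Converting to relative power and adding: 10^(83.1/10) + 10^(65.0/10) + 10^(91.1/10) + 10^(74.8/10) = 1.526e+09.
Combined level = 10 log₁₀(1.526e+09) = 91.8 dB.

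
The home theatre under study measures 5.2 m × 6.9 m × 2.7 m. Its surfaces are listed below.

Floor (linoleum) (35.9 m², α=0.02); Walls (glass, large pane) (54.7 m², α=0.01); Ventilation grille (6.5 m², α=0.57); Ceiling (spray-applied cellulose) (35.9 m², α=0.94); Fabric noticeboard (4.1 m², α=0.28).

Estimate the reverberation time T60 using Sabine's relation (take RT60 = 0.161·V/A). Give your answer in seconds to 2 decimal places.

0.39 s

Summing Sᵢαᵢ: 0.718 + 0.547 + 3.705 + 33.746 + 1.148 → A = 39.864 sabins.
Volume V = 5.2 × 6.9 × 2.7 = 96.876 m³.
RT60 = 0.161 · V / A = 0.161 × 96.876 / 39.864 = 0.39 s.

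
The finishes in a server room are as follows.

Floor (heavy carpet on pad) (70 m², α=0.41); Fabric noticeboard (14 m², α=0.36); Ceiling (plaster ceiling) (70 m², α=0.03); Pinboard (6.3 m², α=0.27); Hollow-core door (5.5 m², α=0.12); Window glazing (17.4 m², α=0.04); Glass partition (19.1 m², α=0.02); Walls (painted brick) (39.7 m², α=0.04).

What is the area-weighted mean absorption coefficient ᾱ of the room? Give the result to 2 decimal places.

Total surface area S = 242.0 m².
Weighted sum Σ Sα = 40.867.
ᾱ = A/S = 0.17.

0.17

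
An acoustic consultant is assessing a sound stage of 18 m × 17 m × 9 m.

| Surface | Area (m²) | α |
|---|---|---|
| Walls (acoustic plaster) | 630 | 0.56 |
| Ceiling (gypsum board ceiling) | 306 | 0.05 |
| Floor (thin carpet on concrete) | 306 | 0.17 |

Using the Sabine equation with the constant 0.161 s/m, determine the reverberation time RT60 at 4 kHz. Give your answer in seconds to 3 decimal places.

Total absorption A = 630×0.56 + 306×0.05 + 306×0.17
  = 352.800 + 15.300 + 52.020 = 420.120 m² sabins.
Volume V = 18 × 17 × 9 = 2754 m³.
T = 0.161 V/A = 0.161·2754/420.120 = 1.055 s.

1.055 s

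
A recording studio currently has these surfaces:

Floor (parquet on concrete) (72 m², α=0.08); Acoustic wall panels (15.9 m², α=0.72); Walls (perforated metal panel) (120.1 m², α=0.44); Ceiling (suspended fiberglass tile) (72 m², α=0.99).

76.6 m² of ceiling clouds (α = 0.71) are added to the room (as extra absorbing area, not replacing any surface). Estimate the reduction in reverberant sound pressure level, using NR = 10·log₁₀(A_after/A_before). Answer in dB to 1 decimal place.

Summing Sᵢαᵢ: 5.760 + 11.448 + 52.844 + 71.280 → A_before = 141.332 sabins.
Treatment contributes 76.6·0.71 = 54.386 sabins.
New total A_after = 195.718 sabins.
NR = 10·log₁₀(195.718/141.332) = 1.4 dB.

1.4 dB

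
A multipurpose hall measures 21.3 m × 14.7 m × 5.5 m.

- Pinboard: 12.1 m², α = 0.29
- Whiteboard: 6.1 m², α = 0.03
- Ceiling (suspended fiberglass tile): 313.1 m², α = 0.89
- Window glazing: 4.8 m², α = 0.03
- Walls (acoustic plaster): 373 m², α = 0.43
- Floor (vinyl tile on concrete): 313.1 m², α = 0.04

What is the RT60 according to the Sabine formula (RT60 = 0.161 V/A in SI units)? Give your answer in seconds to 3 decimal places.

0.609 s

Summing Sᵢαᵢ: 3.509 + 0.183 + 278.659 + 0.144 + 160.390 + 12.524 → A = 455.409 sabins.
Room volume: 1722.105 m³.
RT60 = 0.161 · V / A = 0.161 × 1722.105 / 455.409 = 0.609 s.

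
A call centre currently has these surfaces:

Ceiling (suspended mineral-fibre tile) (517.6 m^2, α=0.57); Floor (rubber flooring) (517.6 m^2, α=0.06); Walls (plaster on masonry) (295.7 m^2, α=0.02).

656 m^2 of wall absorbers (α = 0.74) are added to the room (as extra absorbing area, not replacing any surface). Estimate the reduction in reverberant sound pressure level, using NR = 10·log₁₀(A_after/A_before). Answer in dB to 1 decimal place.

Summing Sᵢαᵢ: 295.032 + 31.056 + 5.914 → A_before = 332.002 sabins.
Added absorption = 656 × 0.74 = 485.440 sabins.
A_after = 332.002 + 485.440 = 817.442 sabins.
NR = 10·log₁₀(817.442/332.002) = 3.9 dB.

3.9 dB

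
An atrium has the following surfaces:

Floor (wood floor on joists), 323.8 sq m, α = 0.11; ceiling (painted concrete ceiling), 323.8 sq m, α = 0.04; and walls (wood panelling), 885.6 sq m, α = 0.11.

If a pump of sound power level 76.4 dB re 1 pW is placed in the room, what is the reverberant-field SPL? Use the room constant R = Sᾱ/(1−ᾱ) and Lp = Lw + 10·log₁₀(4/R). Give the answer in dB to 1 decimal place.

Σ(Sᵢαᵢ) = 323.8·0.11 + 323.8·0.04 + 885.6·0.11 = 145.986; total area S = 1533.2 sq m.
ᾱ = 0.0952, so room constant R = A/(1−ᾱ) = 161.346 sq m.
Lp = Lw + 10 log₁₀(4/R) = 76.4 -16.06 = 60.3 dB.

60.3 dB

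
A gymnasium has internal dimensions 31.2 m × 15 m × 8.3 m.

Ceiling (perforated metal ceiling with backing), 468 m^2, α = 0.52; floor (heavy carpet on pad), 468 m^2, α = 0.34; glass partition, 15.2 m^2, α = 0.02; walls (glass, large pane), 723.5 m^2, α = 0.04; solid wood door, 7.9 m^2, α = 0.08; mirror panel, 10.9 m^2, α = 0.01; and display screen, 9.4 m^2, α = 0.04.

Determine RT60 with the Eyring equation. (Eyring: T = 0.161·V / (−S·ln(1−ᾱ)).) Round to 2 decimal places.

S = Σ Sᵢ = 1702.9 m^2.
Σ(Sᵢαᵢ) = 468·0.52 + 468·0.34 + 15.2·0.02 + 723.5·0.04 + 7.9·0.08 + 10.9·0.01 + 9.4·0.04 = 432.841.
ᾱ = 432.841 / 1702.9 = 0.2542.
Eyring denominator: −S ln(1−ᾱ) = 499.457.
V = 31.2 × 15 × 8.3 = 3884.4 m³.
RT60 = 0.161 × 3884.4 / 499.457 = 1.25 s.

1.25 s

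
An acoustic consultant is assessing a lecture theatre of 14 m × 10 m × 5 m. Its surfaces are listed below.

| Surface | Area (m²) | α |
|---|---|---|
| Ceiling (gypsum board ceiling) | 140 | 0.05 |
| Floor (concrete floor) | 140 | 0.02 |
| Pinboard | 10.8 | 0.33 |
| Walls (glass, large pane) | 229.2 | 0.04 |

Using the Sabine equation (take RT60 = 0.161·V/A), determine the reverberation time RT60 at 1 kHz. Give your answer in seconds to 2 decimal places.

5.00 sec

Equivalent absorption area: A = 140*0.05 + 140*0.02 + 10.8*0.33 + 229.2*0.04 = 22.532 m².
Room volume: 700 m³.
T = 0.161 V/A = 0.161·700/22.532 = 5.00 s.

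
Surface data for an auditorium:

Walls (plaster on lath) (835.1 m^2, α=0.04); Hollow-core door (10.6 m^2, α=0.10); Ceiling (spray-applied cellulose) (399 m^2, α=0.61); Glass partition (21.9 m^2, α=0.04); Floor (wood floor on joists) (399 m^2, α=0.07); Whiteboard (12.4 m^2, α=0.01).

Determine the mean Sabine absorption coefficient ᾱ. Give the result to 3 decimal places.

0.183

Total surface area S = 1678.0 m^2.
Σ(Sᵢαᵢ) = 835.1×0.04 + 10.6×0.10 + 399×0.61 + 21.9×0.04 + 399×0.07 + 12.4×0.01 = 306.784.
ᾱ = 306.784 / 1678.0 = 0.183.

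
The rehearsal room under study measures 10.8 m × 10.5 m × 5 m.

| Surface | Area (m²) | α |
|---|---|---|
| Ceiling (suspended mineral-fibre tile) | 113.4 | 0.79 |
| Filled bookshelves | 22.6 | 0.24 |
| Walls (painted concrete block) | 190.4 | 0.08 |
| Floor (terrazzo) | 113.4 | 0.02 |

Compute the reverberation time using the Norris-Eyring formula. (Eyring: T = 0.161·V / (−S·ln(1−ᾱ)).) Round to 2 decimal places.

S = Σ Sᵢ = 439.8 m².
Absorption A = 113.4·0.79 + 22.6·0.24 + 190.4·0.08 + 113.4·0.02 = 112.510 sabins.
Mean coefficient ᾱ = A/S = 0.2558.
−S·ln(1−ᾱ) = −439.8 × ln(1 − 0.2558) = 129.937.
V = 10.8 × 10.5 × 5 = 567 m³.
RT60 = 0.161 × 567 / 129.937 = 0.70 s.

0.70 sec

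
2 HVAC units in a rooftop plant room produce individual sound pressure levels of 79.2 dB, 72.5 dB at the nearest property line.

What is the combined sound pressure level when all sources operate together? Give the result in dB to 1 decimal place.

Σ 10^(Lᵢ/10) = 1.01e+08.
Back to dB: 10·log₁₀ Σ = 80.0 dB.

80.0 dB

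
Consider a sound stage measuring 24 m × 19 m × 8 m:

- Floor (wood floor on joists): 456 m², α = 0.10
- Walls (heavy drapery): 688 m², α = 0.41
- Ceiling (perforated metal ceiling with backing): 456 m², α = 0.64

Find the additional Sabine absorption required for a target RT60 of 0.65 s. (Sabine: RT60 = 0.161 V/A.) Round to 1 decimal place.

Equivalent absorption area: A₁ = 456·0.10 + 688·0.41 + 456·0.64 = 619.520 m².
For T = 0.65 s, need A₂ = 0.161·V/T = 0.161·3648/0.65 = 903.582 sabins.
Additional absorption ΔA = 903.582 − 619.520 = 284.1 sabins.

284.1 sabins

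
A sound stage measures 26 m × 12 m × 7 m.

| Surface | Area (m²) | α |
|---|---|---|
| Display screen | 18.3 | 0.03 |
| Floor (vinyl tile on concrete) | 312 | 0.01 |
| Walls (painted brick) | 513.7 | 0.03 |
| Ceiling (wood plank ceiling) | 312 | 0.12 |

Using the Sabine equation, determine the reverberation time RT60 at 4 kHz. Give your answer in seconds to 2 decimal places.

6.22 sec

Summing Sᵢαᵢ: 0.549 + 3.120 + 15.411 + 37.440 → A = 56.520 sabins.
Room volume: 2184 m³.
T = 0.161 V/A = 0.161·2184/56.520 = 6.22 s.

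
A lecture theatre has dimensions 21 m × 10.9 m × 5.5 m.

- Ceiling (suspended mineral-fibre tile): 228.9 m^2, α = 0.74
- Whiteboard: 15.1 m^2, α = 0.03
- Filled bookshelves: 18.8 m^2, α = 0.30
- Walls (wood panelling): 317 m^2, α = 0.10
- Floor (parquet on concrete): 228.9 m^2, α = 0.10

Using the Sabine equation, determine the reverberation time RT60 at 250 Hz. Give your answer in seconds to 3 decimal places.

0.881 seconds

Summing Sᵢαᵢ: 169.386 + 0.453 + 5.640 + 31.700 + 22.890 → A = 230.069 sabins.
Room volume: 1258.95 m³.
T = 0.161 V/A = 0.161·1258.95/230.069 = 0.881 s.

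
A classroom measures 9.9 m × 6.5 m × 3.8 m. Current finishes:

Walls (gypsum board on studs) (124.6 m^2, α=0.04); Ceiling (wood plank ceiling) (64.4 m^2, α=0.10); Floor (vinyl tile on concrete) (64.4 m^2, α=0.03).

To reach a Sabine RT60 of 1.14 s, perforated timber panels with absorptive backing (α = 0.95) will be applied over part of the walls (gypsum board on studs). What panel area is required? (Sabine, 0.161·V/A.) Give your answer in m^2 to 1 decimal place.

23.3

Summing Sᵢαᵢ: 4.984 + 6.440 + 1.932 → A₁ = 13.356 sabins.
Required A₂ = 0.161·244.53/1.14 = 34.535 sabins.
ΔA needed = 34.535 − 13.356 = 21.178 sabins.
Each m^2 of panel replacing the walls (gypsum board on studs) adds (0.95 − 0.04) = 0.91 sabins.
Area = ΔA/Δα = 21.178/0.91 = 23.3 m^2.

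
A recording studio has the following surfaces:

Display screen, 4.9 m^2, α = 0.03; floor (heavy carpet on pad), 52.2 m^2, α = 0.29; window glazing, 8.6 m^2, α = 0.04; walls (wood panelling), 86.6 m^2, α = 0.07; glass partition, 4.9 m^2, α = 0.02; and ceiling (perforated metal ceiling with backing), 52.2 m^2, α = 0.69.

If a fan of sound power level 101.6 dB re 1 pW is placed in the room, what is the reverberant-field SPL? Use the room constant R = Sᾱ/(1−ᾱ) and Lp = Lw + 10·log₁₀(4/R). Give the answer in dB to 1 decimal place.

Σ(Sᵢαᵢ) = 4.9·0.03 + 52.2·0.29 + 8.6·0.04 + 86.6·0.07 + 4.9·0.02 + 52.2·0.69 = 57.807; total area S = 209.4 m^2.
ᾱ = 57.807/209.4 = 0.2761; R = Sᾱ/(1−ᾱ) = 57.807/(1−0.2761) = 79.855 m^2.
Lp = Lw + 10 log₁₀(4/R) = 101.6 -13.00 = 88.6 dB.

88.6 dB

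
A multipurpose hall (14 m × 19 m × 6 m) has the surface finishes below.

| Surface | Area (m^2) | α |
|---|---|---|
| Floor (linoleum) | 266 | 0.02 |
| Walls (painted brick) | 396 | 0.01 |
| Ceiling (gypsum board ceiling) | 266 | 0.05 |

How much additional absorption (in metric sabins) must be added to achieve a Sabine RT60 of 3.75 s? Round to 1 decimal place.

Summing Sᵢαᵢ: 5.320 + 3.960 + 13.300 → A₁ = 22.580 sabins.
For T = 3.75 s, need A₂ = 0.161·V/T = 0.161·1596/3.75 = 68.522 sabins.
Additional absorption ΔA = 68.522 − 22.580 = 45.9 sabins.

45.9 sabins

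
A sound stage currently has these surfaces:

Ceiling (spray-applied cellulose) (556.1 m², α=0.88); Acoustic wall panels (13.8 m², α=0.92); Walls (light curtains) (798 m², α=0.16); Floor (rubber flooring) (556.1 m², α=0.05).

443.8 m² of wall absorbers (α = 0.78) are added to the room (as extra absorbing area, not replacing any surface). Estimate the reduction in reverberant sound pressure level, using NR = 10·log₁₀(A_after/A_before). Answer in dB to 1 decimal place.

1.8 dB

Equivalent absorption area: A_before = 556.1*0.88 + 13.8*0.92 + 798*0.16 + 556.1*0.05 = 657.549 m².
Treatment contributes 443.8·0.78 = 346.164 sabins.
New total A_after = 1003.713 sabins.
NR = 10·log₁₀(1003.713/657.549) = 1.8 dB.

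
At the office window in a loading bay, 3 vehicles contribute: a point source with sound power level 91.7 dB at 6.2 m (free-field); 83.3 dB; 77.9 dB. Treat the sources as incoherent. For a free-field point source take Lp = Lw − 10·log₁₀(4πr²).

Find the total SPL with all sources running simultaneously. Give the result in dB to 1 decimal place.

84.4 dB

Source at 6.2 m: Lp = 91.7 − 10·log₁₀(4π·6.2²) = 91.7 − 10·log₁₀(483.051) = 64.9 dB.
Converting to relative power and adding: 10^(64.9/10) + 10^(83.3/10) + 10^(77.9/10) = 2.785e+08.
Combined level = 10 log₁₀(2.785e+08) = 84.4 dB.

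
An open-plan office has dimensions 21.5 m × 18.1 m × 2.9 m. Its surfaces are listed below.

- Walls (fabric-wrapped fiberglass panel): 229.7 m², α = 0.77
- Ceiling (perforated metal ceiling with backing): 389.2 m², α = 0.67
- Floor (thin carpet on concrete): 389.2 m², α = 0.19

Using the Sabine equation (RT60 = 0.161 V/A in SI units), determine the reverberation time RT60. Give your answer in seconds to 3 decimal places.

0.355 seconds

Total absorption A = 229.7·0.77 + 389.2·0.67 + 389.2·0.19
  = 176.869 + 260.764 + 73.948 = 511.581 m² sabins.
Volume V = 21.5 × 18.1 × 2.9 = 1128.535 m³.
Sabine: RT60 = 0.161 × 1128.535 / 511.581 = 0.355 s.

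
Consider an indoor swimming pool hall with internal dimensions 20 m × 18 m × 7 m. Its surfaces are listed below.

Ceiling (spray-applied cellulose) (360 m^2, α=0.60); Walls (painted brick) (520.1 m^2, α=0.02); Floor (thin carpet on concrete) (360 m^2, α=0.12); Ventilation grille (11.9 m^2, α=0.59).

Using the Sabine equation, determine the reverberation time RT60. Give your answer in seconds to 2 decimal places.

Equivalent absorption area: A = 360×0.60 + 520.1×0.02 + 360×0.12 + 11.9×0.59 = 276.623 m^2.
Volume V = 20 × 18 × 7 = 2520 m³.
T = 0.161 V/A = 0.161·2520/276.623 = 1.47 s.

1.47 sec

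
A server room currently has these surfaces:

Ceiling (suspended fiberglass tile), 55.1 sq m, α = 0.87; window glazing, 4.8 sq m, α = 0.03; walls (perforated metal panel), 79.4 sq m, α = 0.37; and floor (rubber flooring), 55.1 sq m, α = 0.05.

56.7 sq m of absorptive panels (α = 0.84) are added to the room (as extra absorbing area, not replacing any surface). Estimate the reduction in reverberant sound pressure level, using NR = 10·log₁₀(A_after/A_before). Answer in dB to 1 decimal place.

2.0 dB

A_before = Σ Sᵢαᵢ = 55.1·0.87 + 4.8·0.03 + 79.4·0.37 + 55.1·0.05 = 80.214 sabins.
Treatment contributes 56.7·0.84 = 47.628 sabins.
New total A_after = 127.842 sabins.
NR = 10·log₁₀(127.842/80.214) = 2.0 dB.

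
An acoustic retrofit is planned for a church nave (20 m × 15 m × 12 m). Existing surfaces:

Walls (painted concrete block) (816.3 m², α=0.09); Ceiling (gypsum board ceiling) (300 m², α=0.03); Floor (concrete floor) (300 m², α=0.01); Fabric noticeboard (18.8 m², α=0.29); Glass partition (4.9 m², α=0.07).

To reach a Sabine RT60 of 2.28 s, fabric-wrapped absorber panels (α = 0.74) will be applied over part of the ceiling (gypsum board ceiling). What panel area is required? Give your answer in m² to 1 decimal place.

Total absorption A₁ = 816.3*0.09 + 300*0.03 + 300*0.01 + 18.8*0.29 + 4.9*0.07
  = 73.467 + 9.000 + 3.000 + 5.452 + 0.343 = 91.262 m² sabins.
Required A₂ = 0.161·3600/2.28 = 254.211 sabins.
Absorption to add: 254.211 − 91.262 = 162.949 sabins.
Net gain per m²: Δα = 0.74 − 0.03 = 0.71.
Area = ΔA/Δα = 162.949/0.71 = 229.5 m².

229.5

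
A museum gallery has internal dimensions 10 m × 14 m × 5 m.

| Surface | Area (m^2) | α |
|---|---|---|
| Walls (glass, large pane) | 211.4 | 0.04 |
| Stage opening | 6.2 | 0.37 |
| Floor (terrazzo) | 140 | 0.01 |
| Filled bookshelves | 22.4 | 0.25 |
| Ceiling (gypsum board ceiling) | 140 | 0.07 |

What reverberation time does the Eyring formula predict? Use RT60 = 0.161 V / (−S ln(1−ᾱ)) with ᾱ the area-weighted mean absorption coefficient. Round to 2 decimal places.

3.98 s

Total surface area S = 211.4 + 6.2 + 140 + 22.4 + 140 = 520.0 m^2.
Absorption A = 211.4×0.04 + 6.2×0.37 + 140×0.01 + 22.4×0.25 + 140×0.07 = 27.550 sabins.
Mean coefficient ᾱ = A/S = 0.0530.
Eyring denominator: −S ln(1−ᾱ) = 28.317.
V = 10 × 14 × 5 = 700 m³.
T = 0.161·V/[−S·ln(1−ᾱ)] = 0.161·700/28.317 = 3.98 s.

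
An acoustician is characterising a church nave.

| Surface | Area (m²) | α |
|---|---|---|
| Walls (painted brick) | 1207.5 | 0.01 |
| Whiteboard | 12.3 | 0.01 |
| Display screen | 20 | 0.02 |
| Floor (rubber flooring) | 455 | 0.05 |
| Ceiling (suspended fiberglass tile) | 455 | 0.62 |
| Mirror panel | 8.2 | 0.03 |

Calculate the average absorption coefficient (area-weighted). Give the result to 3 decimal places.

0.147

S = Σ Sᵢ = 1207.5 + 12.3 + 20 + 455 + 455 + 8.2 = 2158.0 m².
Σ(Sᵢαᵢ) = 1207.5·0.01 + 12.3·0.01 + 20·0.02 + 455·0.05 + 455·0.62 + 8.2·0.03 = 317.694.
ᾱ = 317.694 / 2158.0 = 0.147.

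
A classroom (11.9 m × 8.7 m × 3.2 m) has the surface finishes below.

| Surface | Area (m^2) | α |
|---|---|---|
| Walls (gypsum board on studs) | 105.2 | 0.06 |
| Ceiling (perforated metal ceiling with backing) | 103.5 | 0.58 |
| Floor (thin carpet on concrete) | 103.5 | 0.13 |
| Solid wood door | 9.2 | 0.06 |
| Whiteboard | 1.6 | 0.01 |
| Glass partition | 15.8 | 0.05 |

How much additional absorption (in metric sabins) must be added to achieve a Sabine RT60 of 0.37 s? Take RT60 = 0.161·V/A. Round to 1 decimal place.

Equivalent absorption area: A₁ = 105.2×0.06 + 103.5×0.58 + 103.5×0.13 + 9.2×0.06 + 1.6×0.01 + 15.8×0.05 = 81.155 m^2.
Target A₂ = 0.161·331.296/0.37 = 144.159 sabins (V = 331.296 m³).
Shortfall: 144.159 − 81.155 = 63.0 sabins.

63.0 sabins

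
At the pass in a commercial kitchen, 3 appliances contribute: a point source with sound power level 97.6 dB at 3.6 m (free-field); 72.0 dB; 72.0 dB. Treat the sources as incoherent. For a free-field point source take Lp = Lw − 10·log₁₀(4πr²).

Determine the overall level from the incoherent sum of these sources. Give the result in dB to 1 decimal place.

Source at 3.6 m: Lp = 97.6 − 10·log₁₀(4π·3.6²) = 97.6 − 10·log₁₀(162.860) = 75.5 dB.
Σ 10^(Lᵢ/10) = 6.718e+07.
Combined level = 10 log₁₀(6.718e+07) = 78.3 dB.

78.3 dB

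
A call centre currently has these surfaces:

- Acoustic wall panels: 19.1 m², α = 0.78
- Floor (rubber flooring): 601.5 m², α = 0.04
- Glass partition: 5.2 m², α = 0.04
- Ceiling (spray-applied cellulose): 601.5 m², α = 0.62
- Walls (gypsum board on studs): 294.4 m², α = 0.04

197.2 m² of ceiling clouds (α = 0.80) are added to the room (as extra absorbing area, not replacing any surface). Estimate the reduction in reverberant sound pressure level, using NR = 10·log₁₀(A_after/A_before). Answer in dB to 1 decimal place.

Summing Sᵢαᵢ: 14.898 + 24.060 + 0.208 + 372.930 + 11.776 → A_before = 423.872 sabins.
Treatment contributes 197.2·0.80 = 157.760 sabins.
New total A_after = 581.632 sabins.
Reduction = 10 log₁₀(A_after/A_before) = 10 log₁₀(1.3722) = 1.4 dB.

1.4 dB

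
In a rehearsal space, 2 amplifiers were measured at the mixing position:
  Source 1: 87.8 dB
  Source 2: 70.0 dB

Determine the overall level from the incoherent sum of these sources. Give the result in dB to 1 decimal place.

Σ 10^(Lᵢ/10) = 6.126e+08.
Combined level = 10 log₁₀(6.126e+08) = 87.9 dB.

87.9 dB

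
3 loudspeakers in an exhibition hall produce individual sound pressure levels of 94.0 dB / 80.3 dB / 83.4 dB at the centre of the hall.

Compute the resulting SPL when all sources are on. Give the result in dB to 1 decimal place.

94.5 dB

Sum in the linear (power) domain: Σ 10^(Lᵢ/10) = 10^(94.0/10) + 10^(80.3/10) + 10^(83.4/10) = 2.838e+09.
L_total = 10·log₁₀(2.838e+09) = 94.5 dB.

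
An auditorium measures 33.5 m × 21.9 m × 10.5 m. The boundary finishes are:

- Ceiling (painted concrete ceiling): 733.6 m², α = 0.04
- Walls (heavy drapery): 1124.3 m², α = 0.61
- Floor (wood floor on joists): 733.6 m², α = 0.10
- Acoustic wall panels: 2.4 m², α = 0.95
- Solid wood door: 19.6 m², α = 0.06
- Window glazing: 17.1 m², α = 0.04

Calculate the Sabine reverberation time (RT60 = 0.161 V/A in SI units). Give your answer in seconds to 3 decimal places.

1.565 s

Summing Sᵢαᵢ: 29.344 + 685.823 + 73.360 + 2.280 + 1.176 + 0.684 → A = 792.667 sabins.
V = 33.5·21.9·10.5 = 7703.325 m³.
RT60 = 0.161 · V / A = 0.161 × 7703.325 / 792.667 = 1.565 s.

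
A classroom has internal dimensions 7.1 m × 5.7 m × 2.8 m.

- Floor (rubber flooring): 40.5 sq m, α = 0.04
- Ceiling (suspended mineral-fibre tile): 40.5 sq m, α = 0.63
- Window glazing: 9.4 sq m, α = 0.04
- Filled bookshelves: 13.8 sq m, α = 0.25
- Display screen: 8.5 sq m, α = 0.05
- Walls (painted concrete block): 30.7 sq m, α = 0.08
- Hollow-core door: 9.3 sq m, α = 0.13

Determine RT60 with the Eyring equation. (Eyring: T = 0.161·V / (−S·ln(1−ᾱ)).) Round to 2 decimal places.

Total surface area S = 40.5 + 40.5 + 9.4 + 13.8 + 8.5 + 30.7 + 9.3 = 152.7 sq m.
Absorption A = 40.5×0.04 + 40.5×0.63 + 9.4×0.04 + 13.8×0.25 + 8.5×0.05 + 30.7×0.08 + 9.3×0.13 = 35.051 sabins.
ᾱ = 35.051 / 152.7 = 0.2295.
Eyring denominator: −S ln(1−ᾱ) = 39.811.
V = 7.1 × 5.7 × 2.8 = 113.316 m³.
T = 0.161·V/[−S·ln(1−ᾱ)] = 0.161·113.316/39.811 = 0.46 s.

0.46 s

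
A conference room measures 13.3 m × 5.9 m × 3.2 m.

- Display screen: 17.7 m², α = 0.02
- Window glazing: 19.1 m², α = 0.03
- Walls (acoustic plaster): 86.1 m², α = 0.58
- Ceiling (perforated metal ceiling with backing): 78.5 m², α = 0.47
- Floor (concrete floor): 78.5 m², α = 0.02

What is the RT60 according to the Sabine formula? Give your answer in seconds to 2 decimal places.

0.45 sec

Summing Sᵢαᵢ: 0.354 + 0.573 + 49.938 + 36.895 + 1.570 → A = 89.330 sabins.
Volume V = 13.3 × 5.9 × 3.2 = 251.104 m³.
T = 0.161 V/A = 0.161·251.104/89.330 = 0.45 s.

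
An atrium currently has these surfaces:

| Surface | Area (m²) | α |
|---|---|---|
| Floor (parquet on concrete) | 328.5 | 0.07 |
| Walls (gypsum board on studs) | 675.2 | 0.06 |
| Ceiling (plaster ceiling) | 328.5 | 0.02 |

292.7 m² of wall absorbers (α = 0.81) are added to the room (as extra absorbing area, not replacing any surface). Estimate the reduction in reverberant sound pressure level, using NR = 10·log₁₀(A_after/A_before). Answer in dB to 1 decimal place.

Equivalent absorption area: A_before = 328.5×0.07 + 675.2×0.06 + 328.5×0.02 = 70.077 m².
Treatment contributes 292.7·0.81 = 237.087 sabins.
A_after = 70.077 + 237.087 = 307.164 sabins.
NR = 10·log₁₀(307.164/70.077) = 6.4 dB.

6.4 dB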